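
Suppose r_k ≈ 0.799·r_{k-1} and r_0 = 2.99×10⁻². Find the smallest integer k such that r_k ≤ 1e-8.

After k steps, r_k ≈ 2.99×10⁻²·0.799^k.
Need 0.799^k ≤ 1e-8/2.99×10⁻² = 3.34448e-07.
k ≥ ln(3.34448e-07)/ln(0.799) = -14.9108/-0.22439 = 66.450.
Smallest integer k = 67.

67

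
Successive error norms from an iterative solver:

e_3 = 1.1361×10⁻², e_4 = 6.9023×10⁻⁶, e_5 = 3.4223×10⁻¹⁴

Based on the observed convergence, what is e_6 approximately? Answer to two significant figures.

1.2e-35

First estimate the order: p ≈ ln(e_5/e_4) / ln(e_4/e_3) = ln(3.4223×10⁻¹⁴/6.9023×10⁻⁶)/ln(6.9023×10⁻⁶/1.1361×10⁻²) = ln(4.9582e-09)/ln(0.000607543) ≈ 2.5820.
Then e_6 ≈ e_5·(e_5/e_4)^p = 3.4223×10⁻¹⁴·(4.9582e-09)^2.5820 = 3.4223×10⁻¹⁴·3.6085e-22 ≈ 1.235e-35.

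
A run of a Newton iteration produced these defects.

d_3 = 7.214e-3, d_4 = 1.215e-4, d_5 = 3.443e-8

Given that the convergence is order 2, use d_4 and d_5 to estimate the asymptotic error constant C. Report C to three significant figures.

2.33

C ≈ d_5 / d_4^2
  = 3.443e-8 / (1.215e-4)^2
  = 3.443e-8 / 1.47623e-08 ≈ 2.3323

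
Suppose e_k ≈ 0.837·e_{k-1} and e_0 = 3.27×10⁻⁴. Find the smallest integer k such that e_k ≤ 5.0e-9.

After k steps, e_k ≈ 3.27×10⁻⁴·0.837^k.
Need 0.837^k ≤ 5.0e-9/3.27×10⁻⁴ = 1.52905e-05.
k ≥ ln(1.52905e-05)/ln(0.837) = -11.0883/-0.17793 = 62.318.
Smallest integer k = 63.

63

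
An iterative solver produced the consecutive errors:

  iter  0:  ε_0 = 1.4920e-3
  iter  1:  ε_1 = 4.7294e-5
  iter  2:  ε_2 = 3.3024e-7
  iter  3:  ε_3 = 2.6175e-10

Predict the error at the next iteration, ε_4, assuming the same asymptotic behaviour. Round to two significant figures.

9.1e-15

First estimate the order: p ≈ ln(ε_3/ε_2) / ln(ε_2/ε_1) = ln(2.6175e-10/3.3024e-7)/ln(3.3024e-7/4.7294e-5) = ln(0.000792605)/ln(0.0069827) ≈ 1.4383.
Then ε_4 ≈ ε_3·(ε_3/ε_2)^p = 2.6175e-10·(0.000792605)^1.4383 = 2.6175e-10·3.46668e-05 ≈ 9.074e-15.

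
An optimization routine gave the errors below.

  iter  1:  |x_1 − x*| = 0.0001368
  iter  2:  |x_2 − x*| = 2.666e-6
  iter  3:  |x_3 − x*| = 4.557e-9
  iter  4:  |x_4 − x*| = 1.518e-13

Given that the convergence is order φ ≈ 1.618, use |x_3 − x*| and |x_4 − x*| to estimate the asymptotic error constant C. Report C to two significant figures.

4.8

C ≈ |x_4 − x*| / |x_3 − x*|^1.618
  = 1.518e-13 / (4.557e-9)^1.618
  = 1.518e-13 / 3.18965e-14 ≈ 4.7591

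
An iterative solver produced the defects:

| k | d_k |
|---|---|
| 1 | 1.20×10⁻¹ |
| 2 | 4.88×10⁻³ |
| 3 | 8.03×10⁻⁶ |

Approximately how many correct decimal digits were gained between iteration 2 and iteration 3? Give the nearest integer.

Digits gained ≈ log₁₀(d_2/d_3) = log₁₀(4.88×10⁻³/8.03×10⁻⁶) = log₁₀(607.721) ≈ 2.784.

3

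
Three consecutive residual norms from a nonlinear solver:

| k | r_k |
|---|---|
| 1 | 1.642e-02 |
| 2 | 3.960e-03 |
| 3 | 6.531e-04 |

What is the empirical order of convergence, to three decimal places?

p ≈ ln(r_3/r_2) / ln(r_2/r_1)
  = ln(6.531e-04/3.960e-03) / ln(3.960e-03/1.642e-02)
  = ln(0.164924) / ln(0.241169)
  = -1.802271 / -1.422257 ≈ 1.267191

1.267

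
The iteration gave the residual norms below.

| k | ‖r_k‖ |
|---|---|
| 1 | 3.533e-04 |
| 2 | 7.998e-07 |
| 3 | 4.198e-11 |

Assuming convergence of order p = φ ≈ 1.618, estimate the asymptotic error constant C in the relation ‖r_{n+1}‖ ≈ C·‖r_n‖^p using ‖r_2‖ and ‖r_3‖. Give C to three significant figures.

C ≈ ‖r_3‖ / ‖r_2‖^1.618
  = 4.198e-11 / (7.998e-07)^1.618
  = 4.198e-11 / 1.36466e-10 ≈ 0.30762

0.308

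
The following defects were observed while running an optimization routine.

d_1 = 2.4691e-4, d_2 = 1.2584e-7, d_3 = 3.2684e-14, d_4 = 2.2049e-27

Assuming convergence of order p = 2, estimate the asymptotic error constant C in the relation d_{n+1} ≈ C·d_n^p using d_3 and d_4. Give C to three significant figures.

2.06

C ≈ d_4 / d_3^2
  = 2.2049e-27 / (3.2684e-14)^2
  = 2.2049e-27 / 1.06824e-27 ≈ 2.064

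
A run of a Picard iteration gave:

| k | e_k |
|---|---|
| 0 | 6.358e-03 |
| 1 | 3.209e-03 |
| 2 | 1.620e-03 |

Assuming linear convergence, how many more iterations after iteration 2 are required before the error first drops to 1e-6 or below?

Rate ρ ≈ e_2/e_1 = 1.620e-03/3.209e-03 = 0.5048.
After j more steps, e_{2+j} ≈ 1.620e-03·ρ^j; need ρ^j ≤ 1e-6/1.620e-03 = 0.000617284.
j ≥ ln(0.000617284)/ln(0.5048) = -7.3902/-0.68359 = 10.811.
So 11 more iterations are needed.

11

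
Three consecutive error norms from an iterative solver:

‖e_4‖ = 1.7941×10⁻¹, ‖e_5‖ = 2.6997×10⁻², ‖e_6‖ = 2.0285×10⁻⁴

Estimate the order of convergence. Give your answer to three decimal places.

2.582

p ≈ ln(‖e_6‖/‖e_5‖) / ln(‖e_5‖/‖e_4‖)
  = ln(2.0285×10⁻⁴/2.6997×10⁻²) / ln(2.6997×10⁻²/1.7941×10⁻¹)
  = ln(0.0075138) / ln(0.150477)
  = -4.891014 / -1.893945 ≈ 2.582448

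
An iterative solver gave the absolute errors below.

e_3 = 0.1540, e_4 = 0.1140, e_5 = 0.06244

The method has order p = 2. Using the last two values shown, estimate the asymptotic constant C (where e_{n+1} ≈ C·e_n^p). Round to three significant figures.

C ≈ e_5 / e_4^2
  = 0.06244 / (0.1140)^2
  = 0.06244 / 0.012996 ≈ 4.8046

4.80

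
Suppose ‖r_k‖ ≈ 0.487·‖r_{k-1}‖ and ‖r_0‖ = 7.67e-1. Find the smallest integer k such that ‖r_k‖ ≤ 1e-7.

After k steps, ‖r_k‖ ≈ 7.67e-1·0.487^k.
Need 0.487^k ≤ 1e-7/7.67e-1 = 1.30378e-07.
k ≥ ln(1.30378e-07)/ln(0.487) = -15.8528/-0.71949 = 22.033.
Smallest integer k = 23.

23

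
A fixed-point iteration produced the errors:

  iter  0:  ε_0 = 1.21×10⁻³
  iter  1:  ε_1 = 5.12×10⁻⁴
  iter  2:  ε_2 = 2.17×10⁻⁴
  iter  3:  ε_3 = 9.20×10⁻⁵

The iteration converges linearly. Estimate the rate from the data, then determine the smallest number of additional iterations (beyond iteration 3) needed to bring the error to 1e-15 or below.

Rate ρ ≈ ε_3/ε_2 = 9.20×10⁻⁵/2.17×10⁻⁴ = 0.4240.
After j more steps, ε_{3+j} ≈ 9.20×10⁻⁵·ρ^j; need ρ^j ≤ 1e-15/9.20×10⁻⁵ = 1.08696e-11.
j ≥ ln(1.08696e-11)/ln(0.4240) = -25.2451/-0.85802 = 29.423.
So 30 more iterations are needed.

30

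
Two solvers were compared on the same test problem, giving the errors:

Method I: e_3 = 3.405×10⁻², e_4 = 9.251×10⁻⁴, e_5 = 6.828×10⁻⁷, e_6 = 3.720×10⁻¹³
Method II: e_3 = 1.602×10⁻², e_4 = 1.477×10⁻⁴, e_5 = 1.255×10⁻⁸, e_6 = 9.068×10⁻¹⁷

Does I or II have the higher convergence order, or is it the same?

same

Method I: p ≈ ln(3.720×10⁻¹³/6.828×10⁻⁷)/ln(6.828×10⁻⁷/9.251×10⁻⁴) ≈ 2.00.
Method II: p ≈ ln(9.068×10⁻¹⁷/1.255×10⁻⁸)/ln(1.255×10⁻⁸/1.477×10⁻⁴) ≈ 2.00.
Both orders ≈ 2.0 — effectively the same.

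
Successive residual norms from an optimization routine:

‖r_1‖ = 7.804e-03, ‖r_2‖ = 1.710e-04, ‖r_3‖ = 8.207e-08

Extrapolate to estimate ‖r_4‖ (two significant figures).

First estimate the order: p ≈ ln(‖r_3‖/‖r_2‖) / ln(‖r_2‖/‖r_1‖) = ln(8.207e-08/1.710e-04)/ln(1.710e-04/7.804e-03) = ln(0.000479942)/ln(0.0219118) ≈ 2.0001.
Then ‖r_4‖ ≈ ‖r_3‖·(‖r_3‖/‖r_2‖)^p = 8.207e-08·(0.000479942)^2.0001 = 8.207e-08·2.30168e-07 ≈ 1.889e-14.

1.9e-14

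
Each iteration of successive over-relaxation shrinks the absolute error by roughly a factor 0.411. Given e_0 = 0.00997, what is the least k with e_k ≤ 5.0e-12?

25

After k steps, e_k ≈ 0.00997·0.411^k.
Need 0.411^k ≤ 5.0e-12/0.00997 = 5.01505e-10.
k ≥ ln(5.01505e-10)/ln(0.411) = -21.4134/-0.88916 = 24.083.
Smallest integer k = 25.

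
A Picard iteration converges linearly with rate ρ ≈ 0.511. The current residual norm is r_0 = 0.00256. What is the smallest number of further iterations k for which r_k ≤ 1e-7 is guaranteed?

After k steps, r_k ≈ 0.00256·0.511^k.
Need 0.511^k ≤ 1e-7/0.00256 = 3.90625e-05.
k ≥ ln(3.90625e-05)/ln(0.511) = -10.1503/-0.67139 = 15.118.
Smallest integer k = 16.

16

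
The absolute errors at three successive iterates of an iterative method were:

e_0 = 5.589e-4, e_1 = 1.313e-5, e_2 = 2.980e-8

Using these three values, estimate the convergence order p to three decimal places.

p ≈ ln(e_2/e_1) / ln(e_1/e_0)
  = ln(2.980e-8/1.313e-5) / ln(1.313e-5/5.589e-4)
  = ln(0.00226961) / ln(0.0234926)
  = -6.088147 / -3.751070 ≈ 1.623043

1.623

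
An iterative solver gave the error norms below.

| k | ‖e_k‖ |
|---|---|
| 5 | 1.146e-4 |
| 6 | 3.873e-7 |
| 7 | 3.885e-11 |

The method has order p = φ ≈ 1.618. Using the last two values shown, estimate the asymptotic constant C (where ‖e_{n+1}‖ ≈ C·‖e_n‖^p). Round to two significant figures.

0.92

C ≈ ‖e_7‖ / ‖e_6‖^1.618
  = 3.885e-11 / (3.873e-7)^1.618
  = 3.885e-11 / 4.22144e-11 ≈ 0.9203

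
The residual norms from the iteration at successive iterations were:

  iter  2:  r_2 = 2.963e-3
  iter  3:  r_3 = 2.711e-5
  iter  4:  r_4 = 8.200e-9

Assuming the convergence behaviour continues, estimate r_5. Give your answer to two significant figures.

First estimate the order: p ≈ ln(r_4/r_3) / ln(r_3/r_2) = ln(8.200e-9/2.711e-5)/ln(2.711e-5/2.963e-3) = ln(0.000302471)/ln(0.00914951) ≈ 1.7263.
Then r_5 ≈ r_4·(r_4/r_3)^p = 8.200e-9·(0.000302471)^1.7263 = 8.200e-9·8.40629e-07 ≈ 6.893e-15.

6.9e-15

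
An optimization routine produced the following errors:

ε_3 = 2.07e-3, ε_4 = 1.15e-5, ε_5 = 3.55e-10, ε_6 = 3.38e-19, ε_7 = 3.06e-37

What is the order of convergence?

Consecutive ratios: ε_7/ε_6 = 3.06e-37/3.38e-19 = 9.05325e-19, ε_6/ε_5 = 3.38e-19/3.55e-10 = 9.52113e-10.
p ≈ ln(9.05325e-19)/ln(9.52113e-10) = -41.5460/-20.7723 ≈ 2.00.
So the convergence is quadratic (order 2).

2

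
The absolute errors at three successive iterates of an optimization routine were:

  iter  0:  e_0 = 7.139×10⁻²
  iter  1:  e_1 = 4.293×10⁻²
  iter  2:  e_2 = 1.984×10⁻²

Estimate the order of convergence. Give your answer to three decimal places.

1.518

p ≈ ln(e_2/e_1) / ln(e_1/e_0)
  = ln(1.984×10⁻²/4.293×10⁻²) / ln(4.293×10⁻²/7.139×10⁻²)
  = ln(0.462148) / ln(0.601345)
  = -0.771870 / -0.508586 ≈ 1.517678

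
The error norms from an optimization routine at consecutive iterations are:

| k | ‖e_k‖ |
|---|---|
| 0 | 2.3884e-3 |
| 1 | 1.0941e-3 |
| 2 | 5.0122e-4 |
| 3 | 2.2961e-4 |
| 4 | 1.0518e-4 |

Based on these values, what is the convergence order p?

Consecutive ratios: ‖e_4‖/‖e_3‖ = 1.0518e-4/2.2961e-4 = 0.458081, ‖e_3‖/‖e_2‖ = 2.2961e-4/5.0122e-4 = 0.458102.
p ≈ ln(0.458081)/ln(0.458102) = -0.7807/-0.7807 ≈ 1.00.
So the convergence is linear (order 1).

1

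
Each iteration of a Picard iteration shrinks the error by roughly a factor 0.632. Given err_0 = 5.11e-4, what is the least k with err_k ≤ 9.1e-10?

After k steps, err_k ≈ 5.11e-4·0.632^k.
Need 0.632^k ≤ 9.1e-10/5.11e-4 = 1.78082e-06.
k ≥ ln(1.78082e-06)/ln(0.632) = -13.2384/-0.45887 = 28.850.
Smallest integer k = 29.

29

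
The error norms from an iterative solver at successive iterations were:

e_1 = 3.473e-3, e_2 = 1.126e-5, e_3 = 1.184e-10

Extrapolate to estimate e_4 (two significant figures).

1.3e-20

First estimate the order: p ≈ ln(e_3/e_2) / ln(e_2/e_1) = ln(1.184e-10/1.126e-5)/ln(1.126e-5/3.473e-3) = ln(1.05151e-05)/ln(0.00324215) ≈ 1.9999.
Then e_4 ≈ e_3·(e_3/e_2)^p = 1.184e-10·(1.05151e-05)^1.9999 = 1.184e-10·1.10694e-10 ≈ 1.311e-20.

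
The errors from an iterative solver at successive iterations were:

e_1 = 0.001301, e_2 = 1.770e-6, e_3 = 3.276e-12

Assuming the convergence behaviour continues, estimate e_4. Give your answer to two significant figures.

First estimate the order: p ≈ ln(e_3/e_2) / ln(e_2/e_1) = ln(3.276e-12/1.770e-6)/ln(1.770e-6/0.001301) = ln(1.85085e-06)/ln(0.00136049) ≈ 2.0000.
Then e_4 ≈ e_3·(e_3/e_2)^p = 3.276e-12·(1.85085e-06)^2.0000 = 3.276e-12·3.42565e-12 ≈ 1.122e-23.

1.1e-23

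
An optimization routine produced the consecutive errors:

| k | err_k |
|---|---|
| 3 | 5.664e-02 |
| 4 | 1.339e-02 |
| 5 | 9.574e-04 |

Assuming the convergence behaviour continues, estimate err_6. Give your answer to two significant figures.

First estimate the order: p ≈ ln(err_5/err_4) / ln(err_4/err_3) = ln(9.574e-04/1.339e-02)/ln(1.339e-02/5.664e-02) = ln(0.0715011)/ln(0.236405) ≈ 1.8292.
Then err_6 ≈ err_5·(err_5/err_4)^p = 9.574e-04·(0.0715011)^1.8292 = 9.574e-04·0.00802248 ≈ 7.681e-06.

7.7e-6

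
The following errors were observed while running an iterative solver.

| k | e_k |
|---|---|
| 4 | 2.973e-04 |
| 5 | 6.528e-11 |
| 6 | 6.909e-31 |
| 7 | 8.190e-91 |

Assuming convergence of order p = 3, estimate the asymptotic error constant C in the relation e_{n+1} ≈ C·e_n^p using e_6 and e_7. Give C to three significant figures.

2.48

C ≈ e_7 / e_6^3
  = 8.190e-91 / (6.909e-31)^3
  = 8.190e-91 / 3.29796e-91 ≈ 2.4834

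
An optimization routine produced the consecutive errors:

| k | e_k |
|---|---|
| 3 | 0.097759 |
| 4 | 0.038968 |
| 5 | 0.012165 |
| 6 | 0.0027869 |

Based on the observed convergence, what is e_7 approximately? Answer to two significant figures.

First estimate the order: p ≈ ln(e_6/e_5) / ln(e_5/e_4) = ln(0.0027869/0.012165)/ln(0.012165/0.038968) = ln(0.229092)/ln(0.312179) ≈ 1.2658.
Then e_7 ≈ e_6·(e_6/e_5)^p = 0.0027869·(0.229092)^1.2658 = 0.0027869·0.154846 ≈ 0.0004315.

4.3e-4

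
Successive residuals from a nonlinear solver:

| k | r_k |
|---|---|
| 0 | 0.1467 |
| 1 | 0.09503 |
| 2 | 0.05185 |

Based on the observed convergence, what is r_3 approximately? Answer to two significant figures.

2.2e-2

First estimate the order: p ≈ ln(r_2/r_1) / ln(r_1/r_0) = ln(0.05185/0.09503)/ln(0.09503/0.1467) = ln(0.545617)/ln(0.647785) ≈ 1.3953.
Then r_3 ≈ r_2·(r_2/r_1)^p = 0.05185·(0.545617)^1.3953 = 0.05185·0.429417 ≈ 0.02227.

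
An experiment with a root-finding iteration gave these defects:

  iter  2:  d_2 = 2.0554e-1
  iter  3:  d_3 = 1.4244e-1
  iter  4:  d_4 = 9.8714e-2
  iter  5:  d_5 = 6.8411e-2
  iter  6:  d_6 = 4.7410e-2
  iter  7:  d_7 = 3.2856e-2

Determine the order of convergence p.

1

Consecutive ratios: d_7/d_6 = 3.2856e-2/4.7410e-2 = 0.693018, d_6/d_5 = 4.7410e-2/6.8411e-2 = 0.693017.
p ≈ ln(0.693018)/ln(0.693017) = -0.3667/-0.3667 ≈ 1.00.
So the convergence is linear (order 1).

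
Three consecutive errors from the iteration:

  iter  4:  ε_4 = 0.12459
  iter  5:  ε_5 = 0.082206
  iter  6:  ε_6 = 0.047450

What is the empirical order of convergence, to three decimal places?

p ≈ ln(ε_6/ε_5) / ln(ε_5/ε_4)
  = ln(0.047450/0.082206) / ln(0.082206/0.12459)
  = ln(0.577208) / ln(0.659812)
  = -0.549553 / -0.415800 ≈ 1.321676

1.322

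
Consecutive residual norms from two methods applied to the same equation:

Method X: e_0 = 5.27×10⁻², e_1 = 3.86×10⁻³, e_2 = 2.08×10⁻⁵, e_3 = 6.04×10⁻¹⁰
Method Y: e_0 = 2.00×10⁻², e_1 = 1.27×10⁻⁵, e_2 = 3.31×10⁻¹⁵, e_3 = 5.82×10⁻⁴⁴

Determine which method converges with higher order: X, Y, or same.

Y

Method X: p ≈ ln(6.04×10⁻¹⁰/2.08×10⁻⁵)/ln(2.08×10⁻⁵/3.86×10⁻³) ≈ 2.00.
Method Y: p ≈ ln(5.82×10⁻⁴⁴/3.31×10⁻¹⁵)/ln(3.31×10⁻¹⁵/1.27×10⁻⁵) ≈ 3.00.
Method Y has the higher order (≈3.0 vs ≈2.0).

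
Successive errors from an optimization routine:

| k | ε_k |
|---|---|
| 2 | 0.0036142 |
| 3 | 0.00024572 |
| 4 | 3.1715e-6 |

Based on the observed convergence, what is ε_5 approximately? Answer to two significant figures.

2.8e-9

First estimate the order: p ≈ ln(ε_4/ε_3) / ln(ε_3/ε_2) = ln(3.1715e-6/0.00024572)/ln(0.00024572/0.0036142) = ln(0.012907)/ln(0.0679874) ≈ 1.6180.
Then ε_5 ≈ ε_4·(ε_4/ε_3)^p = 3.1715e-6·(0.012907)^1.6180 = 3.1715e-6·0.000877638 ≈ 2.783e-09.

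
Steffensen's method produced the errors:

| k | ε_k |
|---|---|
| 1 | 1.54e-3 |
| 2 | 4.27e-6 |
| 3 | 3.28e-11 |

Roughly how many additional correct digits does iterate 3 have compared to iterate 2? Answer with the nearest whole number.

Digits gained ≈ log₁₀(ε_2/ε_3) = log₁₀(4.27e-6/3.28e-11) = log₁₀(130183) ≈ 5.115.

5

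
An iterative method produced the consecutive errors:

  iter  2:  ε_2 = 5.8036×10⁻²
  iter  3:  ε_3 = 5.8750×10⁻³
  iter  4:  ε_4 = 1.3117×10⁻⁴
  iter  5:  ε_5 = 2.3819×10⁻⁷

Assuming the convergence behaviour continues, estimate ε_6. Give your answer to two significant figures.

First estimate the order: p ≈ ln(ε_5/ε_4) / ln(ε_4/ε_3) = ln(2.3819×10⁻⁷/1.3117×10⁻⁴)/ln(1.3117×10⁻⁴/5.8750×10⁻³) = ln(0.00181589)/ln(0.0223268) ≈ 1.6600.
Then ε_6 ≈ ε_5·(ε_5/ε_4)^p = 2.3819×10⁻⁷·(0.00181589)^1.6600 = 2.3819×10⁻⁷·2.81896e-05 ≈ 6.714e-12.

6.7e-12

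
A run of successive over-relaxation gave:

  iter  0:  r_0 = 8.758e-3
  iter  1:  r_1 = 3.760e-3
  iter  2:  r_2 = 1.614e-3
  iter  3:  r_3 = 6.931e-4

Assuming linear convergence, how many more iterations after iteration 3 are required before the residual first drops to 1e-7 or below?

Rate ρ ≈ r_3/r_2 = 6.931e-4/1.614e-3 = 0.4294.
After j more steps, r_{3+j} ≈ 6.931e-4·ρ^j; need ρ^j ≤ 1e-7/6.931e-4 = 0.000144279.
j ≥ ln(0.000144279)/ln(0.4294) = -8.8438/-0.84537 = 10.461.
So 11 more iterations are needed.

11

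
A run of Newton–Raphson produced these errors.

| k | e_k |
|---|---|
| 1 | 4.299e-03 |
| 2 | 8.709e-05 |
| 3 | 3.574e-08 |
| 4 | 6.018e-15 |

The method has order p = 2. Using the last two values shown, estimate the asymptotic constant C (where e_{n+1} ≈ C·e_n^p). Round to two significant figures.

C ≈ e_4 / e_3^2
  = 6.018e-15 / (3.574e-08)^2
  = 6.018e-15 / 1.27735e-15 ≈ 4.7113

4.7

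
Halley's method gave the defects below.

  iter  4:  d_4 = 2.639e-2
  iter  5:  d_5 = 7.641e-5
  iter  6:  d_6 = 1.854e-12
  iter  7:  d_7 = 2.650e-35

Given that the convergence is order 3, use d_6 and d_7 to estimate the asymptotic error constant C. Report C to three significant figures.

4.16

C ≈ d_7 / d_6^3
  = 2.650e-35 / (1.854e-12)^3
  = 2.650e-35 / 6.37278e-36 ≈ 4.1583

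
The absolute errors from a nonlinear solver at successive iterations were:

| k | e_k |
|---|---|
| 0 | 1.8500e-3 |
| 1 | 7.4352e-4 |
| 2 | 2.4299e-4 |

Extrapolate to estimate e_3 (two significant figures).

6.2e-5

First estimate the order: p ≈ ln(e_2/e_1) / ln(e_1/e_0) = ln(2.4299e-4/7.4352e-4)/ln(7.4352e-4/1.8500e-3) = ln(0.32681)/ln(0.401903) ≈ 1.2269.
Then e_3 ≈ e_2·(e_2/e_1)^p = 2.4299e-4·(0.32681)^1.2269 = 2.4299e-4·0.253565 ≈ 6.161e-05.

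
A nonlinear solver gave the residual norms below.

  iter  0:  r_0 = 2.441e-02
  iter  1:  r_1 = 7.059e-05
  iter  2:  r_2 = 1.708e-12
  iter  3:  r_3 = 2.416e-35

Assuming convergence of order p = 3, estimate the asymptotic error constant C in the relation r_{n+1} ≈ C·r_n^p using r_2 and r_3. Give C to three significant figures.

C ≈ r_3 / r_2^3
  = 2.416e-35 / (1.708e-12)^3
  = 2.416e-35 / 4.98269e-36 ≈ 4.8488

4.85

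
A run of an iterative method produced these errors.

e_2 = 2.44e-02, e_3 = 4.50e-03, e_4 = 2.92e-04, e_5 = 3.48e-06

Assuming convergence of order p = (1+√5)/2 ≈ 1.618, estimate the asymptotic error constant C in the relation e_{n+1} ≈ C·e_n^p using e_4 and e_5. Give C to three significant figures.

1.82

C ≈ e_5 / e_4^1.618
  = 3.48e-06 / (2.92e-04)^1.618
  = 3.48e-06 / 1.90981e-06 ≈ 1.8222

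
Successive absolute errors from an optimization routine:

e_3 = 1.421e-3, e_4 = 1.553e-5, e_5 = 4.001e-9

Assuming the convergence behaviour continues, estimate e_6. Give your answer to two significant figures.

1.1e-15

First estimate the order: p ≈ ln(e_5/e_4) / ln(e_4/e_3) = ln(4.001e-9/1.553e-5)/ln(1.553e-5/1.421e-3) = ln(0.00025763)/ln(0.0109289) ≈ 1.8298.
Then e_6 ≈ e_5·(e_5/e_4)^p = 4.001e-9·(0.00025763)^1.8298 = 4.001e-9·2.7092e-07 ≈ 1.084e-15.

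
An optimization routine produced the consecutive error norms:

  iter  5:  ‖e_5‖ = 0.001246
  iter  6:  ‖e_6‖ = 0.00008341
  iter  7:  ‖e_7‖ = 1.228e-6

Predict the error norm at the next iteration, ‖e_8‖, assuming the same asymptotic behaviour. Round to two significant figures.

First estimate the order: p ≈ ln(‖e_7‖/‖e_6‖) / ln(‖e_6‖/‖e_5‖) = ln(1.228e-6/0.00008341)/ln(0.00008341/0.001246) = ln(0.0147225)/ln(0.0669422) ≈ 1.5601.
Then ‖e_8‖ ≈ ‖e_7‖·(‖e_7‖/‖e_6‖)^p = 1.228e-6·(0.0147225)^1.5601 = 1.228e-6·0.00138633 ≈ 1.702e-09.

1.7e-9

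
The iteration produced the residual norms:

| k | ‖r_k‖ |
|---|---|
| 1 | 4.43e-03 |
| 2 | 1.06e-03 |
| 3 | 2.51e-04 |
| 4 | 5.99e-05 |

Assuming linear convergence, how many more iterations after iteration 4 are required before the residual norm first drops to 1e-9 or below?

Rate ρ ≈ ‖r_4‖/‖r_3‖ = 5.99e-05/2.51e-04 = 0.2386.
After j more steps, ‖r_{4+j}‖ ≈ 5.99e-05·ρ^j; need ρ^j ≤ 1e-9/5.99e-05 = 1.66945e-05.
j ≥ ln(1.66945e-05)/ln(0.2386) = -11.0004/-1.43297 = 7.677.
So 8 more iterations are needed.

8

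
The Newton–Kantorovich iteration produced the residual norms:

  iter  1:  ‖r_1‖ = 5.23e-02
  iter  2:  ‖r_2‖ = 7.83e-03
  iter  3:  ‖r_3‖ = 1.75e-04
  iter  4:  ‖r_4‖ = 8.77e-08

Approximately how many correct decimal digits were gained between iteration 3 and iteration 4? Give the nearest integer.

Digits gained ≈ log₁₀(‖r_3‖/‖r_4‖) = log₁₀(1.75e-04/8.77e-08) = log₁₀(1995.44) ≈ 3.300.

3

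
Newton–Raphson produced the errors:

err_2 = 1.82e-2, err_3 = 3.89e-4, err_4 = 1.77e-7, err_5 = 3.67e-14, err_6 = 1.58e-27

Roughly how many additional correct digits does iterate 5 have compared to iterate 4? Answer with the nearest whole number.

7

Digits gained ≈ log₁₀(err_4/err_5) = log₁₀(1.77e-7/3.67e-14) = log₁₀(4.82289e+06) ≈ 6.683.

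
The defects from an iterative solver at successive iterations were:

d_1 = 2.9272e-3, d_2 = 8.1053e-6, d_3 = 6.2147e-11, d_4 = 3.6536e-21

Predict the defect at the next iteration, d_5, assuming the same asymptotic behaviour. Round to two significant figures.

First estimate the order: p ≈ ln(d_4/d_3) / ln(d_3/d_2) = ln(3.6536e-21/6.2147e-11)/ln(6.2147e-11/8.1053e-6) = ln(5.87896e-11)/ln(7.66745e-06) ≈ 2.0000.
Then d_5 ≈ d_4·(d_4/d_3)^p = 3.6536e-21·(5.87896e-11)^2.0000 = 3.6536e-21·3.45622e-21 ≈ 1.263e-41.

1.3e-41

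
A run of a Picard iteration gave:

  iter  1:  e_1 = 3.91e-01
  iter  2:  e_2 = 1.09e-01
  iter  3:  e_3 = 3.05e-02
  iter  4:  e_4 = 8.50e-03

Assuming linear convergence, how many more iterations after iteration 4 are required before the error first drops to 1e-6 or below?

Rate ρ ≈ e_4/e_3 = 8.50e-03/3.05e-02 = 0.2787.
After j more steps, e_{4+j} ≈ 8.50e-03·ρ^j; need ρ^j ≤ 1e-6/8.50e-03 = 0.000117647.
j ≥ ln(0.000117647)/ln(0.2787) = -9.0478/-1.27762 = 7.082.
So 8 more iterations are needed.

8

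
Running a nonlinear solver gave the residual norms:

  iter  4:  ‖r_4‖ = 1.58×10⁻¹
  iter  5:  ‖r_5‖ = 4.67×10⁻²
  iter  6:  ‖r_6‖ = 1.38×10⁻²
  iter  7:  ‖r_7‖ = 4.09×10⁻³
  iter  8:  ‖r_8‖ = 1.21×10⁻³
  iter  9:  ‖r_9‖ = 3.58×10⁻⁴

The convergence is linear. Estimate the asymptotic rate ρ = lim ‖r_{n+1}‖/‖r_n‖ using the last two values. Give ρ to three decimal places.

0.296

ρ ≈ ‖r_9‖/‖r_8‖ = 3.58×10⁻⁴/1.21×10⁻³ = 0.29587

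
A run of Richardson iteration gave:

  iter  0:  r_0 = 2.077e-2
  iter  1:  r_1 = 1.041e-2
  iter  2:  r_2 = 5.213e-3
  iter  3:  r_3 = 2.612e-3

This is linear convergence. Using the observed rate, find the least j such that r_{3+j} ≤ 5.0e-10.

23

Rate ρ ≈ r_3/r_2 = 2.612e-3/5.213e-3 = 0.5011.
After j more steps, r_{3+j} ≈ 2.612e-3·ρ^j; need ρ^j ≤ 5.0e-10/2.612e-3 = 1.91424e-07.
j ≥ ln(1.91424e-07)/ln(0.5011) = -15.4688/-0.69095 = 22.388.
So 23 more iterations are needed.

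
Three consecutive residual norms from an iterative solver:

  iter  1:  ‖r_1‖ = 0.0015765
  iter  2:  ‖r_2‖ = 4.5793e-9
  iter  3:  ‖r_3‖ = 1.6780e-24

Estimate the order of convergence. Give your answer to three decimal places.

p ≈ ln(‖r_3‖/‖r_2‖) / ln(‖r_2‖/‖r_1‖)
  = ln(1.6780e-24/4.5793e-9) / ln(4.5793e-9/0.0015765)
  = ln(3.66432e-16) / ln(2.90473e-06)
  = -35.542719 / -12.749170 ≈ 2.787846

2.788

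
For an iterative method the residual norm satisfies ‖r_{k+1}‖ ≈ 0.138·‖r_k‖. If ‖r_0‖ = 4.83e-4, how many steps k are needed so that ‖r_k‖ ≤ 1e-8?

6

After k steps, ‖r_k‖ ≈ 4.83e-4·0.138^k.
Need 0.138^k ≤ 1e-8/4.83e-4 = 2.07039e-05.
k ≥ ln(2.07039e-05)/ln(0.138) = -10.7852/-1.98050 = 5.446.
Smallest integer k = 6.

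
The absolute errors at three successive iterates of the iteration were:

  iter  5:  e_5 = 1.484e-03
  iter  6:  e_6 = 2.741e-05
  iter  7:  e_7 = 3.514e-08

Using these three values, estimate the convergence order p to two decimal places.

p ≈ ln(e_7/e_6) / ln(e_6/e_5)
  = ln(3.514e-08/2.741e-05) / ln(2.741e-05/1.484e-03)
  = ln(0.00128201) / ln(0.0184704)
  = -6.65933 / -3.99159 ≈ 1.66834

1.67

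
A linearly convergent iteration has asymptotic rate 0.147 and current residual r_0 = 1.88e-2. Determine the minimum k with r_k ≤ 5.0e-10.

10

After k steps, r_k ≈ 1.88e-2·0.147^k.
Need 0.147^k ≤ 5.0e-10/1.88e-2 = 2.65957e-08.
k ≥ ln(2.65957e-08)/ln(0.147) = -17.4425/-1.91732 = 9.097.
Smallest integer k = 10.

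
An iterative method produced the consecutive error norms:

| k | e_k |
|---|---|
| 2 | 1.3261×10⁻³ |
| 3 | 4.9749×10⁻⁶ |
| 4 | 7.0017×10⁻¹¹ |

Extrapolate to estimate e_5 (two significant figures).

First estimate the order: p ≈ ln(e_4/e_3) / ln(e_3/e_2) = ln(7.0017×10⁻¹¹/4.9749×10⁻⁶)/ln(4.9749×10⁻⁶/1.3261×10⁻³) = ln(1.40741e-05)/ln(0.00375153) ≈ 2.0000.
Then e_5 ≈ e_4·(e_4/e_3)^p = 7.0017×10⁻¹¹·(1.40741e-05)^2.0000 = 7.0017×10⁻¹¹·1.9808e-10 ≈ 1.387e-20.

1.4e-20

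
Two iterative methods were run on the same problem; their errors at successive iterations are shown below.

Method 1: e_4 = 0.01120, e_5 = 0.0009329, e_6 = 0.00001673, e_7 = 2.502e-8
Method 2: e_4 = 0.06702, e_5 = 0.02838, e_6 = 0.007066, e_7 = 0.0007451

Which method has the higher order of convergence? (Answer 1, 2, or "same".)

Method 1: p ≈ ln(2.502e-8/0.00001673)/ln(0.00001673/0.0009329) ≈ 1.62.
Method 2: p ≈ ln(0.0007451/0.007066)/ln(0.007066/0.02838) ≈ 1.62.
Both orders ≈ 1.6 — effectively the same.

same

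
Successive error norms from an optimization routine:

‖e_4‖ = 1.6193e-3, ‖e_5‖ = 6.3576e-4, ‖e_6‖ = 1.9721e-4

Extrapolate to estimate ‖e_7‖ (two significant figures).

First estimate the order: p ≈ ln(‖e_6‖/‖e_5‖) / ln(‖e_5‖/‖e_4‖) = ln(1.9721e-4/6.3576e-4)/ln(6.3576e-4/1.6193e-3) = ln(0.310196)/ln(0.392614) ≈ 1.2520.
Then ‖e_7‖ ≈ ‖e_6‖·(‖e_6‖/‖e_5‖)^p = 1.9721e-4·(0.310196)^1.2520 = 1.9721e-4·0.230956 ≈ 4.555e-05.

4.6e-5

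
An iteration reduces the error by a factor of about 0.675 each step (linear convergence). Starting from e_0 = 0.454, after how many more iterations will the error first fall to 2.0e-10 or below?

After k steps, e_k ≈ 0.454·0.675^k.
Need 0.675^k ≤ 2.0e-10/0.454 = 4.40529e-10.
k ≥ ln(4.40529e-10)/ln(0.675) = -21.5430/-0.39304 = 54.811.
Smallest integer k = 55.

55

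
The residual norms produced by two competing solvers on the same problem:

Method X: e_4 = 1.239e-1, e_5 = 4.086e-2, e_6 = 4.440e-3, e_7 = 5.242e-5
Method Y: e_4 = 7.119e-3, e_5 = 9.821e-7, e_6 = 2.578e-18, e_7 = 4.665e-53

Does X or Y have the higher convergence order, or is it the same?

Method X: p ≈ ln(5.242e-5/4.440e-3)/ln(4.440e-3/4.086e-2) ≈ 2.00.
Method Y: p ≈ ln(4.665e-53/2.578e-18)/ln(2.578e-18/9.821e-7) ≈ 3.00.
Method Y has the higher order (≈3.0 vs ≈2.0).

Y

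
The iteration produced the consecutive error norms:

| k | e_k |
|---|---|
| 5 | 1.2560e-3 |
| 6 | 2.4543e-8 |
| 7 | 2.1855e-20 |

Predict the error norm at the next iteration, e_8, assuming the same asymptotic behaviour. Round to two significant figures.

3.2e-51

First estimate the order: p ≈ ln(e_7/e_6) / ln(e_6/e_5) = ln(2.1855e-20/2.4543e-8)/ln(2.4543e-8/1.2560e-3) = ln(8.90478e-13)/ln(1.95406e-05) ≈ 2.5590.
Then e_8 ≈ e_7·(e_7/e_6)^p = 2.1855e-20·(8.90478e-13)^2.5590 = 2.1855e-20·1.45575e-31 ≈ 3.182e-51.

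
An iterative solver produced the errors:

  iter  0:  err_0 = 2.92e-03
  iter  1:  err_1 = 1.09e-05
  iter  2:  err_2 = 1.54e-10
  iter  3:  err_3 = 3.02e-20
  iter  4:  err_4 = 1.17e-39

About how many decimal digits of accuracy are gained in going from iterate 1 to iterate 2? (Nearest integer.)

Digits gained ≈ log₁₀(err_1/err_2) = log₁₀(1.09e-05/1.54e-10) = log₁₀(70779.2) ≈ 4.850.

5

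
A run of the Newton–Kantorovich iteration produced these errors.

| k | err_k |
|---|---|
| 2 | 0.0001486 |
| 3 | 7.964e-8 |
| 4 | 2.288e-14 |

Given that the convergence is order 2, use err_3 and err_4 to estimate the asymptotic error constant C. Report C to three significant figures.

C ≈ err_4 / err_3^2
  = 2.288e-14 / (7.964e-8)^2
  = 2.288e-14 / 6.34253e-15 ≈ 3.6074

3.61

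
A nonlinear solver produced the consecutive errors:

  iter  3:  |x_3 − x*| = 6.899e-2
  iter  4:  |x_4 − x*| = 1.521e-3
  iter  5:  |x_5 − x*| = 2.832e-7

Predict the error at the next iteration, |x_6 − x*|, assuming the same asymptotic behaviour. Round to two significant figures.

1.1e-15

First estimate the order: p ≈ ln(|x_5 − x*|/|x_4 − x*|) / ln(|x_4 − x*|/|x_3 − x*|) = ln(2.832e-7/1.521e-3)/ln(1.521e-3/6.899e-2) = ln(0.000186193)/ln(0.0220467) ≈ 2.2515.
Then |x_6 − x*| ≈ |x_5 − x*|·(|x_5 − x*|/|x_4 − x*|)^p = 2.832e-7·(0.000186193)^2.2515 = 2.832e-7·3.99781e-09 ≈ 1.132e-15.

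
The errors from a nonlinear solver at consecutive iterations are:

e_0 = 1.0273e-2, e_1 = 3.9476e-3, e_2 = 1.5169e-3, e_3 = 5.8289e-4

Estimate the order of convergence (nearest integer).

Consecutive ratios: e_3/e_2 = 5.8289e-4/1.5169e-3 = 0.384264, e_2/e_1 = 1.5169e-3/3.9476e-3 = 0.384259.
p ≈ ln(0.384264)/ln(0.384259) = -0.9564/-0.9564 ≈ 1.00.
So the convergence is linear (order 1).

1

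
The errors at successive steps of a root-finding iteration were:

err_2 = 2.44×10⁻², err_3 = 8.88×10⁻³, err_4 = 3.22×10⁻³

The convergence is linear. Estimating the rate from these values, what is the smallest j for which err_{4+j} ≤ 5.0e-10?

Rate ρ ≈ err_4/err_3 = 3.22×10⁻³/8.88×10⁻³ = 0.3626.
After j more steps, err_{4+j} ≈ 3.22×10⁻³·ρ^j; need ρ^j ≤ 5.0e-10/3.22×10⁻³ = 1.5528e-07.
j ≥ ln(1.5528e-07)/ln(0.3626) = -15.6780/-1.01445 = 15.455.
So 16 more iterations are needed.

16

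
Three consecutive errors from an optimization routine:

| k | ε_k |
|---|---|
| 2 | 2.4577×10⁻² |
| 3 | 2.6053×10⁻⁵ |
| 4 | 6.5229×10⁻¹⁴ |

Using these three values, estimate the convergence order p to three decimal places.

2.892

p ≈ ln(ε_4/ε_3) / ln(ε_3/ε_2)
  = ln(6.5229×10⁻¹⁴/2.6053×10⁻⁵) / ln(2.6053×10⁻⁵/2.4577×10⁻²)
  = ln(2.5037e-09) / ln(0.00106006)
  = -19.805496 / -6.849430 ≈ 2.891554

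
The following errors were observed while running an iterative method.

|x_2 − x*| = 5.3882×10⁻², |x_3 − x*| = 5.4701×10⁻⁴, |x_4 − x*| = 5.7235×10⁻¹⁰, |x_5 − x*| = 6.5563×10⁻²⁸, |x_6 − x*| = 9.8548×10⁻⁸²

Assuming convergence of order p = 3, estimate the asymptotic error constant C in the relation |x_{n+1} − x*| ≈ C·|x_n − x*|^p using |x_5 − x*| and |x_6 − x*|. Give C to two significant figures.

3.5

C ≈ |x_6 − x*| / |x_5 − x*|^3
  = 9.8548×10⁻⁸² / (6.5563×10⁻²⁸)^3
  = 9.8548×10⁻⁸² / 2.81823e-82 ≈ 3.4968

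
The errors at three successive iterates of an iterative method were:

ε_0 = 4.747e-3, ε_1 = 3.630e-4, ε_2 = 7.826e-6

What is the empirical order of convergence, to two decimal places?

p ≈ ln(ε_2/ε_1) / ln(ε_1/ε_0)
  = ln(7.826e-6/3.630e-4) / ln(3.630e-4/4.747e-3)
  = ln(0.0215592) / ln(0.0764693)
  = -3.83695 / -2.57087 ≈ 1.49247

1.49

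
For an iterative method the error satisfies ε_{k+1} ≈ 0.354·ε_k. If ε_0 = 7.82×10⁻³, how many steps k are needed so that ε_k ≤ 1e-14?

After k steps, ε_k ≈ 7.82×10⁻³·0.354^k.
Need 0.354^k ≤ 1e-14/7.82×10⁻³ = 1.27877e-12.
k ≥ ln(1.27877e-12)/ln(0.354) = -27.3851/-1.03846 = 26.371.
Smallest integer k = 27.

27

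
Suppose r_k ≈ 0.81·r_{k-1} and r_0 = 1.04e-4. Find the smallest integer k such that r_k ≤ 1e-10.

66

After k steps, r_k ≈ 1.04e-4·0.81^k.
Need 0.81^k ≤ 1e-10/1.04e-4 = 9.61538e-07.
k ≥ ln(9.61538e-07)/ln(0.81) = -13.8547/-0.21072 = 65.749.
Smallest integer k = 66.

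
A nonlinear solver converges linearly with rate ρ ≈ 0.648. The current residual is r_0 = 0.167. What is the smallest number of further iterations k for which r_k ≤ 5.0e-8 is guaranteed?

After k steps, r_k ≈ 0.167·0.648^k.
Need 0.648^k ≤ 5.0e-8/0.167 = 2.99401e-07.
k ≥ ln(2.99401e-07)/ln(0.648) = -15.0215/-0.43386 = 34.623.
Smallest integer k = 35.

35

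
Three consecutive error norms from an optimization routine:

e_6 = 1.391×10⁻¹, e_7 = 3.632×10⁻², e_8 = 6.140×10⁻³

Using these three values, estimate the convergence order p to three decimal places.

1.324

p ≈ ln(e_8/e_7) / ln(e_7/e_6)
  = ln(6.140×10⁻³/3.632×10⁻²) / ln(3.632×10⁻²/1.391×10⁻¹)
  = ln(0.169053) / ln(0.261107)
  = -1.777543 / -1.342825 ≈ 1.323734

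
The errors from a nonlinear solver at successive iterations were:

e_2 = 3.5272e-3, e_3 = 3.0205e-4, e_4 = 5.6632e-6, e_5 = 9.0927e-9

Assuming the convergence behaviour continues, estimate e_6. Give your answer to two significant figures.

2.7e-13

First estimate the order: p ≈ ln(e_5/e_4) / ln(e_4/e_3) = ln(9.0927e-9/5.6632e-6)/ln(5.6632e-6/3.0205e-4) = ln(0.00160558)/ln(0.0187492) ≈ 1.6180.
Then e_6 ≈ e_5·(e_5/e_4)^p = 9.0927e-9·(0.00160558)^1.6180 = 9.0927e-9·3.01101e-05 ≈ 2.738e-13.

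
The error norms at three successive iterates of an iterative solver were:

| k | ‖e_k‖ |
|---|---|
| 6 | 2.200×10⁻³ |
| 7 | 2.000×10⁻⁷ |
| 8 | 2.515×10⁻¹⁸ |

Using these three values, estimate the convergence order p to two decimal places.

2.70

p ≈ ln(‖e_8‖/‖e_7‖) / ln(‖e_7‖/‖e_6‖)
  = ln(2.515×10⁻¹⁸/2.000×10⁻⁷) / ln(2.000×10⁻⁷/2.200×10⁻³)
  = ln(1.2575e-11) / ln(9.09091e-05)
  = -25.09931 / -9.30565 ≈ 2.69721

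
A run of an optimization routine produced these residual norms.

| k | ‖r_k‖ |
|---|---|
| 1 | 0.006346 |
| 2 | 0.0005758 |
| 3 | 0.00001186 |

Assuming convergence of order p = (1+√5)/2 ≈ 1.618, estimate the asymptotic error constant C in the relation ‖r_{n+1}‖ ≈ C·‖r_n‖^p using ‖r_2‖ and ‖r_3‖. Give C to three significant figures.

2.07

C ≈ ‖r_3‖ / ‖r_2‖^1.618
  = 0.00001186 / (0.0005758)^1.618
  = 0.00001186 / 5.72954e-06 ≈ 2.07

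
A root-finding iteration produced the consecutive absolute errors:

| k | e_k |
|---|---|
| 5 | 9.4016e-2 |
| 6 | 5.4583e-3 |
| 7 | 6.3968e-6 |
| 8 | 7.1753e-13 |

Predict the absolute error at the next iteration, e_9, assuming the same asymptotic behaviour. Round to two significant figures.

2.4e-29

First estimate the order: p ≈ ln(e_8/e_7) / ln(e_7/e_6) = ln(7.1753e-13/6.3968e-6)/ln(6.3968e-6/5.4583e-3) = ln(1.1217e-07)/ln(0.00117194) ≈ 2.3712.
Then e_9 ≈ e_8·(e_8/e_7)^p = 7.1753e-13·(1.1217e-07)^2.3712 = 7.1753e-13·3.3103e-17 ≈ 2.375e-29.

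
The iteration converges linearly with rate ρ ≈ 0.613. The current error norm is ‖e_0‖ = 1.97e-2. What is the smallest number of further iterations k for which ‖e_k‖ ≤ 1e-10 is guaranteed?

After k steps, ‖e_k‖ ≈ 1.97e-2·0.613^k.
Need 0.613^k ≤ 1e-10/1.97e-2 = 5.07614e-09.
k ≥ ln(5.07614e-09)/ln(0.613) = -19.0987/-0.48939 = 39.026.
Smallest integer k = 40.

40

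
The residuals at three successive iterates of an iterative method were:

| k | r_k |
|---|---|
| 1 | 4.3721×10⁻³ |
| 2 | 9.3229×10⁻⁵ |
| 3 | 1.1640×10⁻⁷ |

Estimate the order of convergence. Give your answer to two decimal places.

1.74

p ≈ ln(r_3/r_2) / ln(r_2/r_1)
  = ln(1.1640×10⁻⁷/9.3229×10⁻⁵) / ln(9.3229×10⁻⁵/4.3721×10⁻³)
  = ln(0.00124854) / ln(0.0213236)
  = -6.68578 / -3.84794 ≈ 1.73750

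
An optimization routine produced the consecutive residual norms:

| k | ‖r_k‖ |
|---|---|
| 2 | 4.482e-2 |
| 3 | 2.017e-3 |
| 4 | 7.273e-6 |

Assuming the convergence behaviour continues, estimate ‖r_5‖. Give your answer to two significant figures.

2.7e-10

First estimate the order: p ≈ ln(‖r_4‖/‖r_3‖) / ln(‖r_3‖/‖r_2‖) = ln(7.273e-6/2.017e-3)/ln(2.017e-3/4.482e-2) = ln(0.00360585)/ln(0.0450022) ≈ 1.8140.
Then ‖r_5‖ ≈ ‖r_4‖·(‖r_4‖/‖r_3‖)^p = 7.273e-6·(0.00360585)^1.8140 = 7.273e-6·3.70179e-05 ≈ 2.692e-10.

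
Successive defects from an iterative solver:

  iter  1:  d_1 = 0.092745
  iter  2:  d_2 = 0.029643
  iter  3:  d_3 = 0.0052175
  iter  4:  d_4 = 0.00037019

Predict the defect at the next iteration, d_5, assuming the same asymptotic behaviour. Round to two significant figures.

First estimate the order: p ≈ ln(d_4/d_3) / ln(d_3/d_2) = ln(0.00037019/0.0052175)/ln(0.0052175/0.029643) = ln(0.0709516)/ln(0.176011) ≈ 1.5230.
Then d_5 ≈ d_4·(d_4/d_3)^p = 0.00037019·(0.0709516)^1.5230 = 0.00037019·0.0177834 ≈ 6.583e-06.

6.6e-6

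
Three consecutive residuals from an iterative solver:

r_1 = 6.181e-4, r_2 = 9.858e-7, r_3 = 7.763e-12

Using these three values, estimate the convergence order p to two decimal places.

1.82

p ≈ ln(r_3/r_2) / ln(r_2/r_1)
  = ln(7.763e-12/9.858e-7) / ln(9.858e-7/6.181e-4)
  = ln(7.87482e-06) / ln(0.00159489)
  = -11.75184 / -6.44095 ≈ 1.82455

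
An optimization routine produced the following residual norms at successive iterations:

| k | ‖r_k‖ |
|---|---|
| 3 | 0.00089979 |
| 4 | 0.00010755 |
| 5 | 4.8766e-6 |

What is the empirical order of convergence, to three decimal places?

1.456

p ≈ ln(‖r_5‖/‖r_4‖) / ln(‖r_4‖/‖r_3‖)
  = ln(4.8766e-6/0.00010755) / ln(0.00010755/0.00089979)
  = ln(0.0453426) / ln(0.119528)
  = -3.093508 / -2.124205 ≈ 1.456313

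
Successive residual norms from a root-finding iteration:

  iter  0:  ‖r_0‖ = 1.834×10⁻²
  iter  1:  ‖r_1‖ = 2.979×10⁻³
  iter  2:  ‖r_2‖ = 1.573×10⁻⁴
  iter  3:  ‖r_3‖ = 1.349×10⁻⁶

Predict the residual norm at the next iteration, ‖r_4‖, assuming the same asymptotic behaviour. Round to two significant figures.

6.1e-10

First estimate the order: p ≈ ln(‖r_3‖/‖r_2‖) / ln(‖r_2‖/‖r_1‖) = ln(1.349×10⁻⁶/1.573×10⁻⁴)/ln(1.573×10⁻⁴/2.979×10⁻³) = ln(0.00857597)/ln(0.052803) ≈ 1.6180.
Then ‖r_4‖ ≈ ‖r_3‖·(‖r_3‖/‖r_2‖)^p = 1.349×10⁻⁶·(0.00857597)^1.6180 = 1.349×10⁻⁶·0.000452952 ≈ 6.11e-10.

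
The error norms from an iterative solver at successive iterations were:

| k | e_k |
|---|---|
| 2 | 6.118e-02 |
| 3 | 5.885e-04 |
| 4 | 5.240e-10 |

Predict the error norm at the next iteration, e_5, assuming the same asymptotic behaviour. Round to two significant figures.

First estimate the order: p ≈ ln(e_4/e_3) / ln(e_3/e_2) = ln(5.240e-10/5.885e-04)/ln(5.885e-04/6.118e-02) = ln(8.90399e-07)/ln(0.00961916) ≈ 2.9999.
Then e_5 ≈ e_4·(e_4/e_3)^p = 5.240e-10·(8.90399e-07)^2.9999 = 5.240e-10·7.06902e-19 ≈ 3.704e-28.

3.7e-28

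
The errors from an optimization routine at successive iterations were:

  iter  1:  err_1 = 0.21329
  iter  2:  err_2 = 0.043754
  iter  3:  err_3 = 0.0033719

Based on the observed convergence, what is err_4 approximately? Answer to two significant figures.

First estimate the order: p ≈ ln(err_3/err_2) / ln(err_2/err_1) = ln(0.0033719/0.043754)/ln(0.043754/0.21329) = ln(0.077065)/ln(0.205139) ≈ 1.6181.
Then err_4 ≈ err_3·(err_3/err_2)^p = 0.0033719·(0.077065)^1.6181 = 0.0033719·0.0158061 ≈ 5.33e-05.

5.3e-5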